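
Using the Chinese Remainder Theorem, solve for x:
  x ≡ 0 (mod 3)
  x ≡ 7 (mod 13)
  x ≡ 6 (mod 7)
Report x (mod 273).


Moduli 3, 13, 7 are pairwise coprime; by CRT there is a unique solution modulo M = 3 · 13 · 7 = 273.
Solve pairwise, accumulating the modulus:
  Start with x ≡ 0 (mod 3).
  Combine with x ≡ 7 (mod 13): since gcd(3, 13) = 1, we get a unique residue mod 39.
    Write x = 0 + 3·t and substitute into x ≡ 7 (mod 13): 3·t ≡ 7 − 0 = 7 (mod 13).
    The inverse of 3 mod 13 is 9 (since 3·9 = 27 = 2·13 + 1), so t ≡ 9·7 = 63 ≡ 11 (mod 13).
    Then x = 0 + 3·11 = 33, valid modulo lcm(3, 13) = 39: x ≡ 33 (mod 39).
  Combine with x ≡ 6 (mod 7): since gcd(39, 7) = 1, we get a unique residue mod 273.
    Write x = 33 + 39·t and substitute into x ≡ 6 (mod 7): 39·t ≡ 6 − 33 = -27 (mod 7).
    Reduce coefficients mod 7: 4·t ≡ 1 (mod 7).
    The inverse of 4 mod 7 is 2 (since 4·2 = 8 = 1·7 + 1), so t ≡ 2·1 = 2 ≡ 2 (mod 7).
    Then x = 33 + 39·2 = 111, valid modulo lcm(39, 7) = 273: x ≡ 111 (mod 273).
Verify: 111 mod 3 = 0 ✓, 111 mod 13 = 7 ✓, 111 mod 7 = 6 ✓.

x ≡ 111 (mod 273).


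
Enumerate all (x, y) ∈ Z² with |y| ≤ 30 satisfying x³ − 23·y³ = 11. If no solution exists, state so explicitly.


The equation is x³ - 23y³ = 11. For fixed y, x³ = 23·y³ + 11, so a solution requires the RHS to be a perfect cube.
Strategy: iterate y from -30 to 30, compute RHS = 23·y³ + 11, and check whether it is a (positive or negative) perfect cube.
Check small values of y:
  y = 0: RHS = 11 is not a perfect cube.
  y = 1: RHS = 34 is not a perfect cube.
  y = -1: RHS = -12 is not a perfect cube.
  y = 2: RHS = 195 is not a perfect cube.
  y = -2: RHS = -173 is not a perfect cube.
  y = 3: RHS = 632 is not a perfect cube.
  y = -3: RHS = -610 is not a perfect cube.
Continuing the search up to |y| = 30 finds no solutions either.
No (x, y) in the scanned range satisfies the equation.

No integer solutions with |y| ≤ 30.


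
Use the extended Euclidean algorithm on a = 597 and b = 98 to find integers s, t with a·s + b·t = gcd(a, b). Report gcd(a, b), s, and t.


Euclidean algorithm on (597, 98) — divide until remainder is 0:
  597 = 6 · 98 + 9
  98 = 10 · 9 + 8
  9 = 1 · 8 + 1
  8 = 8 · 1 + 0
gcd(597, 98) = 1.
Track Bezout coefficients alongside the remainders: start with r₀ = 597 = a·1 + b·0 (s = 1, t = 0) and r₁ = 98 = a·0 + b·1 (s = 0, t = 1); each new remainder r_{k+1} = r_{k-1} − q_k·r_k inherits s_{k+1} = s_{k-1} − q_k·s_k, t_{k+1} = t_{k-1} − q_k·t_k, so r_k = a·s_k + b·t_k at every step:
  q = 6: r = 9, s = 1 − 6·0 = 1, t = 0 − 6·1 = -6  (check: 597·1 + 98·(-6) = 9)
  q = 10: r = 8, s = 0 − 10·1 = -10, t = 1 − 10·(-6) = 61  (check: 597·(-10) + 98·61 = 8)
  q = 1: r = 1, s = 1 − 1·(-10) = 11, t = -6 − 1·61 = -67  (check: 597·11 + 98·(-67) = 1)
The row with r = 1 (the gcd) gives the Bezout coefficients s = 11, t = -67.
Result: 597 · (11) + 98 · (-67) = 1.

gcd(597, 98) = 1; s = 11, t = -67 (check: 597·11 + 98·(-67) = 1).


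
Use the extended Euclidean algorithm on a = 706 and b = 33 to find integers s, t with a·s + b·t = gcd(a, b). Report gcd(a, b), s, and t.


Euclidean algorithm on (706, 33) — divide until remainder is 0:
  706 = 21 · 33 + 13
  33 = 2 · 13 + 7
  13 = 1 · 7 + 6
  7 = 1 · 6 + 1
  6 = 6 · 1 + 0
gcd(706, 33) = 1.
Track Bezout coefficients alongside the remainders: start with r₀ = 706 = a·1 + b·0 (s = 1, t = 0) and r₁ = 33 = a·0 + b·1 (s = 0, t = 1); each new remainder r_{k+1} = r_{k-1} − q_k·r_k inherits s_{k+1} = s_{k-1} − q_k·s_k, t_{k+1} = t_{k-1} − q_k·t_k, so r_k = a·s_k + b·t_k at every step:
  q = 21: r = 13, s = 1 − 21·0 = 1, t = 0 − 21·1 = -21  (check: 706·1 + 33·(-21) = 13)
  q = 2: r = 7, s = 0 − 2·1 = -2, t = 1 − 2·(-21) = 43  (check: 706·(-2) + 33·43 = 7)
  q = 1: r = 6, s = 1 − 1·(-2) = 3, t = -21 − 1·43 = -64  (check: 706·3 + 33·(-64) = 6)
  q = 1: r = 1, s = -2 − 1·3 = -5, t = 43 − 1·(-64) = 107  (check: 706·(-5) + 33·107 = 1)
The row with r = 1 (the gcd) gives the Bezout coefficients s = -5, t = 107.
Result: 706 · (-5) + 33 · (107) = 1.

gcd(706, 33) = 1; s = -5, t = 107 (check: 706·(-5) + 33·107 = 1).


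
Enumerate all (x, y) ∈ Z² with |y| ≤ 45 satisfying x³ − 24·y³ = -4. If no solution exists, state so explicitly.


The equation is x³ - 24y³ = -4. For fixed y, x³ = 24·y³ − 4, so a solution requires the RHS to be a perfect cube.
Strategy: iterate y from -45 to 45, compute RHS = 24·y³ − 4, and check whether it is a (positive or negative) perfect cube.
Check small values of y:
  y = 0: RHS = -4 is not a perfect cube.
  y = 1: RHS = 20 is not a perfect cube.
  y = -1: RHS = -28 is not a perfect cube.
  y = 2: RHS = 188 is not a perfect cube.
  y = -2: RHS = -196 is not a perfect cube.
  y = 3: RHS = 644 is not a perfect cube.
  y = -3: RHS = -652 is not a perfect cube.
Continuing the search up to |y| = 45 finds no solutions either.
No (x, y) in the scanned range satisfies the equation.

No integer solutions with |y| ≤ 45.


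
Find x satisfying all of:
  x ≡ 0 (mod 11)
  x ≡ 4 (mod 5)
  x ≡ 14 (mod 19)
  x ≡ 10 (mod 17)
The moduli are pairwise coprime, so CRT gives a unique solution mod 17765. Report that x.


Product of moduli M = 11 · 5 · 19 · 17 = 17765.
Merge one congruence at a time:
  Start: x ≡ 0 (mod 11).
  Combine with x ≡ 4 (mod 5); new modulus lcm = 55.
    Write x = 0 + 11·t and substitute into x ≡ 4 (mod 5): 11·t ≡ 4 − 0 = 4 (mod 5).
    Reduce coefficients mod 5: 1·t ≡ 4 (mod 5).
    So t ≡ 4 (mod 5).
    Then x = 0 + 11·4 = 44, valid modulo lcm(11, 5) = 55: x ≡ 44 (mod 55).
  Combine with x ≡ 14 (mod 19); new modulus lcm = 1045.
    Write x = 44 + 55·t and substitute into x ≡ 14 (mod 19): 55·t ≡ 14 − 44 = -30 (mod 19).
    Reduce coefficients mod 19: 17·t ≡ 8 (mod 19).
    The inverse of 17 mod 19 is 9 (since 17·9 = 153 = 8·19 + 1), so t ≡ 9·8 = 72 ≡ 15 (mod 19).
    Then x = 44 + 55·15 = 869, valid modulo lcm(55, 19) = 1045: x ≡ 869 (mod 1045).
  Combine with x ≡ 10 (mod 17); new modulus lcm = 17765.
    Write x = 869 + 1045·t and substitute into x ≡ 10 (mod 17): 1045·t ≡ 10 − 869 = -859 (mod 17).
    Reduce coefficients mod 17: 8·t ≡ 8 (mod 17).
    The inverse of 8 mod 17 is 15 (since 8·15 = 120 = 7·17 + 1), so t ≡ 15·8 = 120 ≡ 1 (mod 17).
    Then x = 869 + 1045·1 = 1914, valid modulo lcm(1045, 17) = 17765: x ≡ 1914 (mod 17765).
Verify against each original: 1914 mod 11 = 0, 1914 mod 5 = 4, 1914 mod 19 = 14, 1914 mod 17 = 10.

x ≡ 1914 (mod 17765).


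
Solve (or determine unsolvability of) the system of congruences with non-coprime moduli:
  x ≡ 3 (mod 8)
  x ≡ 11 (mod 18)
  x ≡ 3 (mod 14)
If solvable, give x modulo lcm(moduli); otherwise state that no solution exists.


Moduli 8, 18, 14 are not pairwise coprime, so CRT works modulo lcm(m_i) when all pairwise compatibility conditions hold.
Pairwise compatibility: gcd(m_i, m_j) must divide a_i - a_j for every pair.
Merge one congruence at a time:
  Start: x ≡ 3 (mod 8).
  Combine with x ≡ 11 (mod 18): gcd(8, 18) = 2; 11 - 3 = 8, which IS divisible by 2, so compatible.
    Write x = 3 + 8·t and substitute into x ≡ 11 (mod 18): 8·t ≡ 11 − 3 = 8 (mod 18).
    Divide the congruence (and modulus) by g = 2: 4·t ≡ 4 (mod 9).
    The inverse of 4 mod 9 is 7 (since 4·7 = 28 = 3·9 + 1), so t ≡ 7·4 = 28 ≡ 1 (mod 9).
    Then x = 3 + 8·1 = 11, valid modulo lcm(8, 18) = 72: x ≡ 11 (mod 72).
  Combine with x ≡ 3 (mod 14): gcd(72, 14) = 2; 3 - 11 = -8, which IS divisible by 2, so compatible.
    Write x = 11 + 72·t and substitute into x ≡ 3 (mod 14): 72·t ≡ 3 − 11 = -8 (mod 14).
    Divide the congruence (and modulus) by g = 2: 36·t ≡ -4 (mod 7).
    Reduce coefficients mod 7: 1·t ≡ 3 (mod 7).
    So t ≡ 3 (mod 7).
    Then x = 11 + 72·3 = 227, valid modulo lcm(72, 14) = 504: x ≡ 227 (mod 504).
Verify: 227 mod 8 = 3, 227 mod 18 = 11, 227 mod 14 = 3.

x ≡ 227 (mod 504).


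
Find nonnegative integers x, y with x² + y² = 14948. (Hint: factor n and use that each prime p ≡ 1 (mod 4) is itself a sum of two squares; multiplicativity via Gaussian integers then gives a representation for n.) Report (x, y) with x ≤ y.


Step 1: Factor n = 14948 = 2^2 · 37 · 101.
Step 2: Check the mod-4 condition on each prime factor: 2 = 2 (special); 37 ≡ 1 (mod 4), exponent 1; 101 ≡ 1 (mod 4), exponent 1.
All primes ≡ 3 (mod 4) appear to even exponent (or don't appear), so by the two-squares theorem n IS expressible as a sum of two squares.
Step 3: Build a representation. Group n = k² · m with k = 2 and m = 37 · 101 = 3737 (a product of primes ≡ 1 (mod 4)); a representation of m scales to one of n via (k·x)² + (k·y)² = k²(x² + y²). Each prime p ≡ 1 (mod 4) is itself a sum of two squares; find a² by testing p − a² for a perfect square:
  37: 37 − 1² = 36 = 6² ⇒ 37 = 1² + 6².
  101: 101 − 1² = 100 = 10² ⇒ 101 = 1² + 10².
  Combine using the Brahmagupta–Fibonacci identity (a² + b²)(c² + d²) = (ac − bd)² + (ad + bc)² = (ac + bd)² + (ad − bc)²:
  37 · 101 = 3737: from (1² + 6²)(1² + 10²), take (1·1 − 6·10, 1·10 + 6·1) = (1 − 60, 10 + 6) = (-59, 16); dropping signs (only squares matter) gives (59, 16); check 59² + 16² = 3481 + 256 = 3737 ✓.
  Scale by k = 2: (2·59, 2·16) = (118, 32).
Step 4: Order so x ≤ y and verify: 32² + 118² = 1024 + 13924 = 14948 = n. ✓

n = 14948 = 32² + 118² (one valid representation with x ≤ y).


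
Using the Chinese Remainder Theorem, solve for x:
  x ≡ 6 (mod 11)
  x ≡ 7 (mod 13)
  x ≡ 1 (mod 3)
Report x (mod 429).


Moduli 11, 13, 3 are pairwise coprime; by CRT there is a unique solution modulo M = 11 · 13 · 3 = 429.
Solve pairwise, accumulating the modulus:
  Start with x ≡ 6 (mod 11).
  Combine with x ≡ 7 (mod 13): since gcd(11, 13) = 1, we get a unique residue mod 143.
    Write x = 6 + 11·t and substitute into x ≡ 7 (mod 13): 11·t ≡ 7 − 6 = 1 (mod 13).
    The inverse of 11 mod 13 is 6 (since 11·6 = 66 = 5·13 + 1), so t ≡ 6·1 = 6 ≡ 6 (mod 13).
    Then x = 6 + 11·6 = 72, valid modulo lcm(11, 13) = 143: x ≡ 72 (mod 143).
  Combine with x ≡ 1 (mod 3): since gcd(143, 3) = 1, we get a unique residue mod 429.
    Write x = 72 + 143·t and substitute into x ≡ 1 (mod 3): 143·t ≡ 1 − 72 = -71 (mod 3).
    Reduce coefficients mod 3: 2·t ≡ 1 (mod 3).
    The inverse of 2 mod 3 is 2 (since 2·2 = 4 = 1·3 + 1), so t ≡ 2·1 = 2 ≡ 2 (mod 3).
    Then x = 72 + 143·2 = 358, valid modulo lcm(143, 3) = 429: x ≡ 358 (mod 429).
Verify: 358 mod 11 = 6 ✓, 358 mod 13 = 7 ✓, 358 mod 3 = 1 ✓.

x ≡ 358 (mod 429).


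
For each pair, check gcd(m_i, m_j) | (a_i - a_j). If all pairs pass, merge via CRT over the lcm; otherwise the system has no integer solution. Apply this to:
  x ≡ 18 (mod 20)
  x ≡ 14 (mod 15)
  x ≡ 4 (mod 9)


Moduli 20, 15, 9 are not pairwise coprime, so CRT works modulo lcm(m_i) when all pairwise compatibility conditions hold.
Pairwise compatibility: gcd(m_i, m_j) must divide a_i - a_j for every pair.
Merge one congruence at a time:
  Start: x ≡ 18 (mod 20).
  Combine with x ≡ 14 (mod 15): gcd(20, 15) = 5, and 14 - 18 = -4 is NOT divisible by 5.
    ⇒ system is inconsistent (no integer solution).

No solution (the system is inconsistent).


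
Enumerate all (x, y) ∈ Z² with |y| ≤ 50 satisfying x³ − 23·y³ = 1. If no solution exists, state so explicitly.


The equation is x³ - 23y³ = 1. For fixed y, x³ = 23·y³ + 1, so a solution requires the RHS to be a perfect cube.
Strategy: iterate y from -50 to 50, compute RHS = 23·y³ + 1, and check whether it is a (positive or negative) perfect cube.
Check small values of y:
  y = 0: RHS = 1 = (1)³ ⇒ x = 1 works.
  y = 1: RHS = 24 is not a perfect cube.
  y = -1: RHS = -22 is not a perfect cube.
  y = 2: RHS = 185 is not a perfect cube.
  y = -2: RHS = -183 is not a perfect cube.
  y = 3: RHS = 622 is not a perfect cube.
  y = -3: RHS = -620 is not a perfect cube.
Continuing the search up to |y| = 50 finds no further solutions beyond those listed.
Collected solutions: (1, 0).

Solutions (with |y| ≤ 50): (1, 0).


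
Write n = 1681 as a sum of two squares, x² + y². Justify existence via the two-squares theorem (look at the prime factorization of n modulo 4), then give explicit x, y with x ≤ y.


Step 1: Factor n = 1681 = 41^2.
Step 2: Check the mod-4 condition on each prime factor: 41 ≡ 1 (mod 4), exponent 2.
All primes ≡ 3 (mod 4) appear to even exponent (or don't appear), so by the two-squares theorem n IS expressible as a sum of two squares.
Step 3: Build a representation. Here n = 41 · 41 is a product of primes ≡ 1 (mod 4). Each prime p ≡ 1 (mod 4) is itself a sum of two squares; find a² by testing p − a² for a perfect square:
  41: 41 − 1² = 40, 41 − 2² = 37, 41 − 3² = 32, 41 − 4² = 25 = 5² ⇒ 41 = 4² + 5².
  Combine using the Brahmagupta–Fibonacci identity (a² + b²)(c² + d²) = (ac − bd)² + (ad + bc)² = (ac + bd)² + (ad − bc)²:
  41 · 41 = 1681: from (4² + 5²)(4² + 5²), take (4·4 − 5·5, 4·5 + 5·4) = (16 − 25, 20 + 20) = (-9, 40); dropping signs (only squares matter) gives (9, 40); check 9² + 40² = 81 + 1600 = 1681 ✓.
Step 4: Order so x ≤ y and verify: 9² + 40² = 81 + 1600 = 1681 = n. ✓

n = 1681 = 9² + 40² (one valid representation with x ≤ y).


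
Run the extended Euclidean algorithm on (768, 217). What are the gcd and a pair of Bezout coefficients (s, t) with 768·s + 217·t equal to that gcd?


Euclidean algorithm on (768, 217) — divide until remainder is 0:
  768 = 3 · 217 + 117
  217 = 1 · 117 + 100
  117 = 1 · 100 + 17
  100 = 5 · 17 + 15
  17 = 1 · 15 + 2
  15 = 7 · 2 + 1
  2 = 2 · 1 + 0
gcd(768, 217) = 1.
Track Bezout coefficients alongside the remainders: start with r₀ = 768 = a·1 + b·0 (s = 1, t = 0) and r₁ = 217 = a·0 + b·1 (s = 0, t = 1); each new remainder r_{k+1} = r_{k-1} − q_k·r_k inherits s_{k+1} = s_{k-1} − q_k·s_k, t_{k+1} = t_{k-1} − q_k·t_k, so r_k = a·s_k + b·t_k at every step:
  q = 3: r = 117, s = 1 − 3·0 = 1, t = 0 − 3·1 = -3  (check: 768·1 + 217·(-3) = 117)
  q = 1: r = 100, s = 0 − 1·1 = -1, t = 1 − 1·(-3) = 4  (check: 768·(-1) + 217·4 = 100)
  q = 1: r = 17, s = 1 − 1·(-1) = 2, t = -3 − 1·4 = -7  (check: 768·2 + 217·(-7) = 17)
  q = 5: r = 15, s = -1 − 5·2 = -11, t = 4 − 5·(-7) = 39  (check: 768·(-11) + 217·39 = 15)
  q = 1: r = 2, s = 2 − 1·(-11) = 13, t = -7 − 1·39 = -46  (check: 768·13 + 217·(-46) = 2)
  q = 7: r = 1, s = -11 − 7·13 = -102, t = 39 − 7·(-46) = 361  (check: 768·(-102) + 217·361 = 1)
The row with r = 1 (the gcd) gives the Bezout coefficients s = -102, t = 361.
Result: 768 · (-102) + 217 · (361) = 1.

gcd(768, 217) = 1; s = -102, t = 361 (check: 768·(-102) + 217·361 = 1).


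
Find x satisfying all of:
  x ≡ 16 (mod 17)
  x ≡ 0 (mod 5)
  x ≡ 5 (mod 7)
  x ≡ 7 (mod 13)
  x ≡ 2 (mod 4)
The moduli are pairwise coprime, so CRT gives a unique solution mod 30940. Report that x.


Product of moduli M = 17 · 5 · 7 · 13 · 4 = 30940.
Merge one congruence at a time:
  Start: x ≡ 16 (mod 17).
  Combine with x ≡ 0 (mod 5); new modulus lcm = 85.
    Write x = 16 + 17·t and substitute into x ≡ 0 (mod 5): 17·t ≡ 0 − 16 = -16 (mod 5).
    Reduce coefficients mod 5: 2·t ≡ 4 (mod 5).
    The inverse of 2 mod 5 is 3 (since 2·3 = 6 = 1·5 + 1), so t ≡ 3·4 = 12 ≡ 2 (mod 5).
    Then x = 16 + 17·2 = 50, valid modulo lcm(17, 5) = 85: x ≡ 50 (mod 85).
  Combine with x ≡ 5 (mod 7); new modulus lcm = 595.
    Write x = 50 + 85·t and substitute into x ≡ 5 (mod 7): 85·t ≡ 5 − 50 = -45 (mod 7).
    Reduce coefficients mod 7: 1·t ≡ 4 (mod 7).
    So t ≡ 4 (mod 7).
    Then x = 50 + 85·4 = 390, valid modulo lcm(85, 7) = 595: x ≡ 390 (mod 595).
  Combine with x ≡ 7 (mod 13); new modulus lcm = 7735.
    Write x = 390 + 595·t and substitute into x ≡ 7 (mod 13): 595·t ≡ 7 − 390 = -383 (mod 13).
    Reduce coefficients mod 13: 10·t ≡ 7 (mod 13).
    The inverse of 10 mod 13 is 4 (since 10·4 = 40 = 3·13 + 1), so t ≡ 4·7 = 28 ≡ 2 (mod 13).
    Then x = 390 + 595·2 = 1580, valid modulo lcm(595, 13) = 7735: x ≡ 1580 (mod 7735).
  Combine with x ≡ 2 (mod 4); new modulus lcm = 30940.
    Write x = 1580 + 7735·t and substitute into x ≡ 2 (mod 4): 7735·t ≡ 2 − 1580 = -1578 (mod 4).
    Reduce coefficients mod 4: 3·t ≡ 2 (mod 4).
    The inverse of 3 mod 4 is 3 (since 3·3 = 9 = 2·4 + 1), so t ≡ 3·2 = 6 ≡ 2 (mod 4).
    Then x = 1580 + 7735·2 = 17050, valid modulo lcm(7735, 4) = 30940: x ≡ 17050 (mod 30940).
Verify against each original: 17050 mod 17 = 16, 17050 mod 5 = 0, 17050 mod 7 = 5, 17050 mod 13 = 7, 17050 mod 4 = 2.

x ≡ 17050 (mod 30940).


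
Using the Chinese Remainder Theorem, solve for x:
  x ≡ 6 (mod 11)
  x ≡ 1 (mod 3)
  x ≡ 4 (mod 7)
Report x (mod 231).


Moduli 11, 3, 7 are pairwise coprime; by CRT there is a unique solution modulo M = 11 · 3 · 7 = 231.
Solve pairwise, accumulating the modulus:
  Start with x ≡ 6 (mod 11).
  Combine with x ≡ 1 (mod 3): since gcd(11, 3) = 1, we get a unique residue mod 33.
    Write x = 6 + 11·t and substitute into x ≡ 1 (mod 3): 11·t ≡ 1 − 6 = -5 (mod 3).
    Reduce coefficients mod 3: 2·t ≡ 1 (mod 3).
    The inverse of 2 mod 3 is 2 (since 2·2 = 4 = 1·3 + 1), so t ≡ 2·1 = 2 ≡ 2 (mod 3).
    Then x = 6 + 11·2 = 28, valid modulo lcm(11, 3) = 33: x ≡ 28 (mod 33).
  Combine with x ≡ 4 (mod 7): since gcd(33, 7) = 1, we get a unique residue mod 231.
    Write x = 28 + 33·t and substitute into x ≡ 4 (mod 7): 33·t ≡ 4 − 28 = -24 (mod 7).
    Reduce coefficients mod 7: 5·t ≡ 4 (mod 7).
    The inverse of 5 mod 7 is 3 (since 5·3 = 15 = 2·7 + 1), so t ≡ 3·4 = 12 ≡ 5 (mod 7).
    Then x = 28 + 33·5 = 193, valid modulo lcm(33, 7) = 231: x ≡ 193 (mod 231).
Verify: 193 mod 11 = 6 ✓, 193 mod 3 = 1 ✓, 193 mod 7 = 4 ✓.

x ≡ 193 (mod 231).


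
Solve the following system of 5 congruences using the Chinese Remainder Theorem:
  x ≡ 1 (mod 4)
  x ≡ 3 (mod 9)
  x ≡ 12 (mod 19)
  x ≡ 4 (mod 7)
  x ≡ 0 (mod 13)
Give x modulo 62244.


Product of moduli M = 4 · 9 · 19 · 7 · 13 = 62244.
Merge one congruence at a time:
  Start: x ≡ 1 (mod 4).
  Combine with x ≡ 3 (mod 9); new modulus lcm = 36.
    Write x = 1 + 4·t and substitute into x ≡ 3 (mod 9): 4·t ≡ 3 − 1 = 2 (mod 9).
    The inverse of 4 mod 9 is 7 (since 4·7 = 28 = 3·9 + 1), so t ≡ 7·2 = 14 ≡ 5 (mod 9).
    Then x = 1 + 4·5 = 21, valid modulo lcm(4, 9) = 36: x ≡ 21 (mod 36).
  Combine with x ≡ 12 (mod 19); new modulus lcm = 684.
    Write x = 21 + 36·t and substitute into x ≡ 12 (mod 19): 36·t ≡ 12 − 21 = -9 (mod 19).
    Reduce coefficients mod 19: 17·t ≡ 10 (mod 19).
    The inverse of 17 mod 19 is 9 (since 17·9 = 153 = 8·19 + 1), so t ≡ 9·10 = 90 ≡ 14 (mod 19).
    Then x = 21 + 36·14 = 525, valid modulo lcm(36, 19) = 684: x ≡ 525 (mod 684).
  Combine with x ≡ 4 (mod 7); new modulus lcm = 4788.
    Write x = 525 + 684·t and substitute into x ≡ 4 (mod 7): 684·t ≡ 4 − 525 = -521 (mod 7).
    Reduce coefficients mod 7: 5·t ≡ 4 (mod 7).
    The inverse of 5 mod 7 is 3 (since 5·3 = 15 = 2·7 + 1), so t ≡ 3·4 = 12 ≡ 5 (mod 7).
    Then x = 525 + 684·5 = 3945, valid modulo lcm(684, 7) = 4788: x ≡ 3945 (mod 4788).
  Combine with x ≡ 0 (mod 13); new modulus lcm = 62244.
    Write x = 3945 + 4788·t and substitute into x ≡ 0 (mod 13): 4788·t ≡ 0 − 3945 = -3945 (mod 13).
    Reduce coefficients mod 13: 4·t ≡ 7 (mod 13).
    The inverse of 4 mod 13 is 10 (since 4·10 = 40 = 3·13 + 1), so t ≡ 10·7 = 70 ≡ 5 (mod 13).
    Then x = 3945 + 4788·5 = 27885, valid modulo lcm(4788, 13) = 62244: x ≡ 27885 (mod 62244).
Verify against each original: 27885 mod 4 = 1, 27885 mod 9 = 3, 27885 mod 19 = 12, 27885 mod 7 = 4, 27885 mod 13 = 0.

x ≡ 27885 (mod 62244).


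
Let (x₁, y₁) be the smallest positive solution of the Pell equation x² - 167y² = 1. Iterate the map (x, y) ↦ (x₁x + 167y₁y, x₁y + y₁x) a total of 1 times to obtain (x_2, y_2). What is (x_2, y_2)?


Step 1: Find the fundamental solution (x₁, y₁) of x² - 167y² = 1.
  Expand √167 as a continued fraction. a₀ = ⌊√167⌋ = 12; iterate m_{k+1} = d_k·a_k − m_k, d_{k+1} = (167 − m_{k+1}²)/d_k, a_{k+1} = ⌊(a₀ + m_{k+1})/d_{k+1}⌋ (starting m₀ = 0, d₀ = 1), with convergents p_k = a_k·p_{k-1} + p_{k-2}, q_k = a_k·q_{k-1} + q_{k-2} (p₋₁ = 1, q₋₁ = 0):
  k = 0: a₀ = 12; p₀/q₀ = 12/1; p₀² − 167·q₀² = 144 − 167 = -23.
  k = 1: m = 12, d = 23, a = ⌊(12 + 12)/23⌋ = 1; p/q = (1·12 + 1)/(1·1 + 0) = 13/1; p² − 167·q² = 169 − 167 = 2.
  k = 2: m = 11, d = 2, a = ⌊(12 + 11)/2⌋ = 11; p/q = (11·13 + 12)/(11·1 + 1) = 155/12; p² − 167·q² = 24025 − 24048 = -23.
  k = 3: m = 11, d = 23, a = ⌊(12 + 11)/23⌋ = 1; p/q = (1·155 + 13)/(1·12 + 1) = 168/13; p² − 167·q² = 28224 − 28223 = 1.
  The first convergent with p² − 167·q² = 1 gives the fundamental solution (x₁, y₁) = (168, 13).
Step 2: Apply the recurrence (x_{n+1}, y_{n+1}) = (x₁x_n + 167y₁y_n, x₁y_n + y₁x_n) repeatedly.
  From (x_1, y_1) = (168, 13): x_2 = 168·168 + 167·13·13 = 56447; y_2 = 168·13 + 13·168 = 4368.
Step 3: Verify x_2² - 167·y_2² = 3186263809 - 3186263808 = 1 (should be 1). ✓

(x_1, y_1) = (168, 13); (x_2, y_2) = (56447, 4368).


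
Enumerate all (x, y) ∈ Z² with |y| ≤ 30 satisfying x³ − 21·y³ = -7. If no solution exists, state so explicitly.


The equation is x³ - 21y³ = -7. For fixed y, x³ = 21·y³ − 7, so a solution requires the RHS to be a perfect cube.
Strategy: iterate y from -30 to 30, compute RHS = 21·y³ − 7, and check whether it is a (positive or negative) perfect cube.
Check small values of y:
  y = 0: RHS = -7 is not a perfect cube.
  y = 1: RHS = 14 is not a perfect cube.
  y = -1: RHS = -28 is not a perfect cube.
  y = 2: RHS = 161 is not a perfect cube.
  y = -2: RHS = -175 is not a perfect cube.
  y = 3: RHS = 560 is not a perfect cube.
  y = -3: RHS = -574 is not a perfect cube.
Continuing the search up to |y| = 30 finds no solutions either.
No (x, y) in the scanned range satisfies the equation.

No integer solutions with |y| ≤ 30.


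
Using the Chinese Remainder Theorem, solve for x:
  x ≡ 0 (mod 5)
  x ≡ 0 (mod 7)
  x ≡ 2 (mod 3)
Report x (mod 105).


Moduli 5, 7, 3 are pairwise coprime; by CRT there is a unique solution modulo M = 5 · 7 · 3 = 105.
Solve pairwise, accumulating the modulus:
  Start with x ≡ 0 (mod 5).
  Combine with x ≡ 0 (mod 7): since gcd(5, 7) = 1, we get a unique residue mod 35.
    Write x = 0 + 5·t and substitute into x ≡ 0 (mod 7): 5·t ≡ 0 − 0 = 0 (mod 7).
    The inverse of 5 mod 7 is 3 (since 5·3 = 15 = 2·7 + 1), so t ≡ 3·0 = 0 ≡ 0 (mod 7).
    Then x = 0 + 5·0 = 0, valid modulo lcm(5, 7) = 35: x ≡ 0 (mod 35).
  Combine with x ≡ 2 (mod 3): since gcd(35, 3) = 1, we get a unique residue mod 105.
    Write x = 0 + 35·t and substitute into x ≡ 2 (mod 3): 35·t ≡ 2 − 0 = 2 (mod 3).
    Reduce coefficients mod 3: 2·t ≡ 2 (mod 3).
    The inverse of 2 mod 3 is 2 (since 2·2 = 4 = 1·3 + 1), so t ≡ 2·2 = 4 ≡ 1 (mod 3).
    Then x = 0 + 35·1 = 35, valid modulo lcm(35, 3) = 105: x ≡ 35 (mod 105).
Verify: 35 mod 5 = 0 ✓, 35 mod 7 = 0 ✓, 35 mod 3 = 2 ✓.

x ≡ 35 (mod 105).


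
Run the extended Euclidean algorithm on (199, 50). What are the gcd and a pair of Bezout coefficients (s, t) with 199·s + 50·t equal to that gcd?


Euclidean algorithm on (199, 50) — divide until remainder is 0:
  199 = 3 · 50 + 49
  50 = 1 · 49 + 1
  49 = 49 · 1 + 0
gcd(199, 50) = 1.
Track Bezout coefficients alongside the remainders: start with r₀ = 199 = a·1 + b·0 (s = 1, t = 0) and r₁ = 50 = a·0 + b·1 (s = 0, t = 1); each new remainder r_{k+1} = r_{k-1} − q_k·r_k inherits s_{k+1} = s_{k-1} − q_k·s_k, t_{k+1} = t_{k-1} − q_k·t_k, so r_k = a·s_k + b·t_k at every step:
  q = 3: r = 49, s = 1 − 3·0 = 1, t = 0 − 3·1 = -3  (check: 199·1 + 50·(-3) = 49)
  q = 1: r = 1, s = 0 − 1·1 = -1, t = 1 − 1·(-3) = 4  (check: 199·(-1) + 50·4 = 1)
The row with r = 1 (the gcd) gives the Bezout coefficients s = -1, t = 4.
Result: 199 · (-1) + 50 · (4) = 1.

gcd(199, 50) = 1; s = -1, t = 4 (check: 199·(-1) + 50·4 = 1).


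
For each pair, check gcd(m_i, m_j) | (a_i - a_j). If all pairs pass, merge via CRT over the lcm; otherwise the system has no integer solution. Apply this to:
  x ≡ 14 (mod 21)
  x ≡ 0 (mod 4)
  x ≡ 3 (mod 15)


Moduli 21, 4, 15 are not pairwise coprime, so CRT works modulo lcm(m_i) when all pairwise compatibility conditions hold.
Pairwise compatibility: gcd(m_i, m_j) must divide a_i - a_j for every pair.
Merge one congruence at a time:
  Start: x ≡ 14 (mod 21).
  Combine with x ≡ 0 (mod 4): gcd(21, 4) = 1; 0 - 14 = -14, which IS divisible by 1, so compatible.
    Write x = 14 + 21·t and substitute into x ≡ 0 (mod 4): 21·t ≡ 0 − 14 = -14 (mod 4).
    Reduce coefficients mod 4: 1·t ≡ 2 (mod 4).
    So t ≡ 2 (mod 4).
    Then x = 14 + 21·2 = 56, valid modulo lcm(21, 4) = 84: x ≡ 56 (mod 84).
  Combine with x ≡ 3 (mod 15): gcd(84, 15) = 3, and 3 - 56 = -53 is NOT divisible by 3.
    ⇒ system is inconsistent (no integer solution).

No solution (the system is inconsistent).


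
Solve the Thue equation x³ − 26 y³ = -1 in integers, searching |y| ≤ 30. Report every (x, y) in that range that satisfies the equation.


The equation is x³ - 26y³ = -1. For fixed y, x³ = 26·y³ − 1, so a solution requires the RHS to be a perfect cube.
Strategy: iterate y from -30 to 30, compute RHS = 26·y³ − 1, and check whether it is a (positive or negative) perfect cube.
Check small values of y:
  y = 0: RHS = -1 = (-1)³ ⇒ x = -1 works.
  y = 1: RHS = 25 is not a perfect cube.
  y = -1: RHS = -27 = (-3)³ ⇒ x = -3 works.
  y = 2: RHS = 207 is not a perfect cube.
  y = -2: RHS = -209 is not a perfect cube.
  y = 3: RHS = 701 is not a perfect cube.
  y = -3: RHS = -703 is not a perfect cube.
Continuing the search up to |y| = 30 finds no further solutions beyond those listed.
Collected solutions: (-1, 0), (-3, -1).

Solutions (with |y| ≤ 30): (-1, 0), (-3, -1).


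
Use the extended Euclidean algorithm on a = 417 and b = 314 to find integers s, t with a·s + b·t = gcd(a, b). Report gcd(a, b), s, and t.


Euclidean algorithm on (417, 314) — divide until remainder is 0:
  417 = 1 · 314 + 103
  314 = 3 · 103 + 5
  103 = 20 · 5 + 3
  5 = 1 · 3 + 2
  3 = 1 · 2 + 1
  2 = 2 · 1 + 0
gcd(417, 314) = 1.
Track Bezout coefficients alongside the remainders: start with r₀ = 417 = a·1 + b·0 (s = 1, t = 0) and r₁ = 314 = a·0 + b·1 (s = 0, t = 1); each new remainder r_{k+1} = r_{k-1} − q_k·r_k inherits s_{k+1} = s_{k-1} − q_k·s_k, t_{k+1} = t_{k-1} − q_k·t_k, so r_k = a·s_k + b·t_k at every step:
  q = 1: r = 103, s = 1 − 1·0 = 1, t = 0 − 1·1 = -1  (check: 417·1 + 314·(-1) = 103)
  q = 3: r = 5, s = 0 − 3·1 = -3, t = 1 − 3·(-1) = 4  (check: 417·(-3) + 314·4 = 5)
  q = 20: r = 3, s = 1 − 20·(-3) = 61, t = -1 − 20·4 = -81  (check: 417·61 + 314·(-81) = 3)
  q = 1: r = 2, s = -3 − 1·61 = -64, t = 4 − 1·(-81) = 85  (check: 417·(-64) + 314·85 = 2)
  q = 1: r = 1, s = 61 − 1·(-64) = 125, t = -81 − 1·85 = -166  (check: 417·125 + 314·(-166) = 1)
The row with r = 1 (the gcd) gives the Bezout coefficients s = 125, t = -166.
Result: 417 · (125) + 314 · (-166) = 1.

gcd(417, 314) = 1; s = 125, t = -166 (check: 417·125 + 314·(-166) = 1).


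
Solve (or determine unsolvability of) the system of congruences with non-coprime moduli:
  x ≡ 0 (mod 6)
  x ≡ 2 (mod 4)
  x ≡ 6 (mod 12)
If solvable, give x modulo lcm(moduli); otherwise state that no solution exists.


Moduli 6, 4, 12 are not pairwise coprime, so CRT works modulo lcm(m_i) when all pairwise compatibility conditions hold.
Pairwise compatibility: gcd(m_i, m_j) must divide a_i - a_j for every pair.
Merge one congruence at a time:
  Start: x ≡ 0 (mod 6).
  Combine with x ≡ 2 (mod 4): gcd(6, 4) = 2; 2 - 0 = 2, which IS divisible by 2, so compatible.
    Write x = 0 + 6·t and substitute into x ≡ 2 (mod 4): 6·t ≡ 2 − 0 = 2 (mod 4).
    Divide the congruence (and modulus) by g = 2: 3·t ≡ 1 (mod 2).
    Reduce coefficients mod 2: 1·t ≡ 1 (mod 2).
    So t ≡ 1 (mod 2).
    Then x = 0 + 6·1 = 6, valid modulo lcm(6, 4) = 12: x ≡ 6 (mod 12).
  Combine with x ≡ 6 (mod 12): gcd(12, 12) = 12; 6 - 6 = 0, which IS divisible by 12, so compatible.
    Write x = 6 + 12·t and substitute into x ≡ 6 (mod 12): 12·t ≡ 6 − 6 = 0 (mod 12).
    Divide the congruence (and modulus) by g = 12: 1·t ≡ 0 (mod 1).
    Modulo 1 every t works; take t = 0.
    Then x = 6 + 12·0 = 6, valid modulo lcm(12, 12) = 12: x ≡ 6 (mod 12).
Verify: 6 mod 6 = 0, 6 mod 4 = 2, 6 mod 12 = 6.

x ≡ 6 (mod 12).


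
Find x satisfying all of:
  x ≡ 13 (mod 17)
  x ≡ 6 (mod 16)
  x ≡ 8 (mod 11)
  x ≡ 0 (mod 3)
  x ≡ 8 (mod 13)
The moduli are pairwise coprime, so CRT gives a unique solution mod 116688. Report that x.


Product of moduli M = 17 · 16 · 11 · 3 · 13 = 116688.
Merge one congruence at a time:
  Start: x ≡ 13 (mod 17).
  Combine with x ≡ 6 (mod 16); new modulus lcm = 272.
    Write x = 13 + 17·t and substitute into x ≡ 6 (mod 16): 17·t ≡ 6 − 13 = -7 (mod 16).
    Reduce coefficients mod 16: 1·t ≡ 9 (mod 16).
    So t ≡ 9 (mod 16).
    Then x = 13 + 17·9 = 166, valid modulo lcm(17, 16) = 272: x ≡ 166 (mod 272).
  Combine with x ≡ 8 (mod 11); new modulus lcm = 2992.
    Write x = 166 + 272·t and substitute into x ≡ 8 (mod 11): 272·t ≡ 8 − 166 = -158 (mod 11).
    Reduce coefficients mod 11: 8·t ≡ 7 (mod 11).
    The inverse of 8 mod 11 is 7 (since 8·7 = 56 = 5·11 + 1), so t ≡ 7·7 = 49 ≡ 5 (mod 11).
    Then x = 166 + 272·5 = 1526, valid modulo lcm(272, 11) = 2992: x ≡ 1526 (mod 2992).
  Combine with x ≡ 0 (mod 3); new modulus lcm = 8976.
    Write x = 1526 + 2992·t and substitute into x ≡ 0 (mod 3): 2992·t ≡ 0 − 1526 = -1526 (mod 3).
    Reduce coefficients mod 3: 1·t ≡ 1 (mod 3).
    So t ≡ 1 (mod 3).
    Then x = 1526 + 2992·1 = 4518, valid modulo lcm(2992, 3) = 8976: x ≡ 4518 (mod 8976).
  Combine with x ≡ 8 (mod 13); new modulus lcm = 116688.
    Write x = 4518 + 8976·t and substitute into x ≡ 8 (mod 13): 8976·t ≡ 8 − 4518 = -4510 (mod 13).
    Reduce coefficients mod 13: 6·t ≡ 1 (mod 13).
    The inverse of 6 mod 13 is 11 (since 6·11 = 66 = 5·13 + 1), so t ≡ 11·1 = 11 ≡ 11 (mod 13).
    Then x = 4518 + 8976·11 = 103254, valid modulo lcm(8976, 13) = 116688: x ≡ 103254 (mod 116688).
Verify against each original: 103254 mod 17 = 13, 103254 mod 16 = 6, 103254 mod 11 = 8, 103254 mod 3 = 0, 103254 mod 13 = 8.

x ≡ 103254 (mod 116688).


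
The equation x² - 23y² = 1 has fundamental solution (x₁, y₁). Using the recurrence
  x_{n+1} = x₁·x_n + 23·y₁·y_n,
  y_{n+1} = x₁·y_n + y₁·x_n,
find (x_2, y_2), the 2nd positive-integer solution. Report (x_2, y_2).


Step 1: Find the fundamental solution (x₁, y₁) of x² - 23y² = 1.
  Expand √23 as a continued fraction. a₀ = ⌊√23⌋ = 4; iterate m_{k+1} = d_k·a_k − m_k, d_{k+1} = (23 − m_{k+1}²)/d_k, a_{k+1} = ⌊(a₀ + m_{k+1})/d_{k+1}⌋ (starting m₀ = 0, d₀ = 1), with convergents p_k = a_k·p_{k-1} + p_{k-2}, q_k = a_k·q_{k-1} + q_{k-2} (p₋₁ = 1, q₋₁ = 0):
  k = 0: a₀ = 4; p₀/q₀ = 4/1; p₀² − 23·q₀² = 16 − 23 = -7.
  k = 1: m = 4, d = 7, a = ⌊(4 + 4)/7⌋ = 1; p/q = (1·4 + 1)/(1·1 + 0) = 5/1; p² − 23·q² = 25 − 23 = 2.
  k = 2: m = 3, d = 2, a = ⌊(4 + 3)/2⌋ = 3; p/q = (3·5 + 4)/(3·1 + 1) = 19/4; p² − 23·q² = 361 − 368 = -7.
  k = 3: m = 3, d = 7, a = ⌊(4 + 3)/7⌋ = 1; p/q = (1·19 + 5)/(1·4 + 1) = 24/5; p² − 23·q² = 576 − 575 = 1.
  The first convergent with p² − 23·q² = 1 gives the fundamental solution (x₁, y₁) = (24, 5).
Step 2: Apply the recurrence (x_{n+1}, y_{n+1}) = (x₁x_n + 23y₁y_n, x₁y_n + y₁x_n) repeatedly.
  From (x_1, y_1) = (24, 5): x_2 = 24·24 + 23·5·5 = 1151; y_2 = 24·5 + 5·24 = 240.
Step 3: Verify x_2² - 23·y_2² = 1324801 - 1324800 = 1 (should be 1). ✓

(x_1, y_1) = (24, 5); (x_2, y_2) = (1151, 240).


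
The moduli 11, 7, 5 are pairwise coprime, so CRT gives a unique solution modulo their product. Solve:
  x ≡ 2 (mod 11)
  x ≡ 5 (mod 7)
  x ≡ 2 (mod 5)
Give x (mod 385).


Moduli 11, 7, 5 are pairwise coprime; by CRT there is a unique solution modulo M = 11 · 7 · 5 = 385.
Solve pairwise, accumulating the modulus:
  Start with x ≡ 2 (mod 11).
  Combine with x ≡ 5 (mod 7): since gcd(11, 7) = 1, we get a unique residue mod 77.
    Write x = 2 + 11·t and substitute into x ≡ 5 (mod 7): 11·t ≡ 5 − 2 = 3 (mod 7).
    Reduce coefficients mod 7: 4·t ≡ 3 (mod 7).
    The inverse of 4 mod 7 is 2 (since 4·2 = 8 = 1·7 + 1), so t ≡ 2·3 = 6 ≡ 6 (mod 7).
    Then x = 2 + 11·6 = 68, valid modulo lcm(11, 7) = 77: x ≡ 68 (mod 77).
  Combine with x ≡ 2 (mod 5): since gcd(77, 5) = 1, we get a unique residue mod 385.
    Write x = 68 + 77·t and substitute into x ≡ 2 (mod 5): 77·t ≡ 2 − 68 = -66 (mod 5).
    Reduce coefficients mod 5: 2·t ≡ 4 (mod 5).
    The inverse of 2 mod 5 is 3 (since 2·3 = 6 = 1·5 + 1), so t ≡ 3·4 = 12 ≡ 2 (mod 5).
    Then x = 68 + 77·2 = 222, valid modulo lcm(77, 5) = 385: x ≡ 222 (mod 385).
Verify: 222 mod 11 = 2 ✓, 222 mod 7 = 5 ✓, 222 mod 5 = 2 ✓.

x ≡ 222 (mod 385).


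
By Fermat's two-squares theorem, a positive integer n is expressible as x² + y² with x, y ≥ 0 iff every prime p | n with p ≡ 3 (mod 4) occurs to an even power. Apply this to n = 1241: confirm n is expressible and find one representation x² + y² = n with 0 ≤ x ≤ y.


Step 1: Factor n = 1241 = 17 · 73.
Step 2: Check the mod-4 condition on each prime factor: 17 ≡ 1 (mod 4), exponent 1; 73 ≡ 1 (mod 4), exponent 1.
All primes ≡ 3 (mod 4) appear to even exponent (or don't appear), so by the two-squares theorem n IS expressible as a sum of two squares.
Step 3: Build a representation. Here n = 17 · 73 is a product of primes ≡ 1 (mod 4). Each prime p ≡ 1 (mod 4) is itself a sum of two squares; find a² by testing p − a² for a perfect square:
  17: 17 − 1² = 16 = 4² ⇒ 17 = 1² + 4².
  73: 73 − 1² = 72, 73 − 2² = 69, 73 − 3² = 64 = 8² ⇒ 73 = 3² + 8².
  Combine using the Brahmagupta–Fibonacci identity (a² + b²)(c² + d²) = (ac − bd)² + (ad + bc)² = (ac + bd)² + (ad − bc)²:
  17 · 73 = 1241: from (1² + 4²)(3² + 8²), take (1·3 − 4·8, 1·8 + 4·3) = (3 − 32, 8 + 12) = (-29, 20); dropping signs (only squares matter) gives (29, 20); check 29² + 20² = 841 + 400 = 1241 ✓.
Step 4: Order so x ≤ y and verify: 20² + 29² = 400 + 841 = 1241 = n. ✓

n = 1241 = 20² + 29² (one valid representation with x ≤ y).


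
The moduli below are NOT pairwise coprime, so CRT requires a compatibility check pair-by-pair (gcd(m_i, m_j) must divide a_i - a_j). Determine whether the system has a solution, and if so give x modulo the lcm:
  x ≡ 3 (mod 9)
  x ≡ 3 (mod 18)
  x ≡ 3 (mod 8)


Moduli 9, 18, 8 are not pairwise coprime, so CRT works modulo lcm(m_i) when all pairwise compatibility conditions hold.
Pairwise compatibility: gcd(m_i, m_j) must divide a_i - a_j for every pair.
Merge one congruence at a time:
  Start: x ≡ 3 (mod 9).
  Combine with x ≡ 3 (mod 18): gcd(9, 18) = 9; 3 - 3 = 0, which IS divisible by 9, so compatible.
    Write x = 3 + 9·t and substitute into x ≡ 3 (mod 18): 9·t ≡ 3 − 3 = 0 (mod 18).
    Divide the congruence (and modulus) by g = 9: 1·t ≡ 0 (mod 2).
    So t ≡ 0 (mod 2).
    Then x = 3 + 9·0 = 3, valid modulo lcm(9, 18) = 18: x ≡ 3 (mod 18).
  Combine with x ≡ 3 (mod 8): gcd(18, 8) = 2; 3 - 3 = 0, which IS divisible by 2, so compatible.
    Write x = 3 + 18·t and substitute into x ≡ 3 (mod 8): 18·t ≡ 3 − 3 = 0 (mod 8).
    Divide the congruence (and modulus) by g = 2: 9·t ≡ 0 (mod 4).
    Reduce coefficients mod 4: 1·t ≡ 0 (mod 4).
    So t ≡ 0 (mod 4).
    Then x = 3 + 18·0 = 3, valid modulo lcm(18, 8) = 72: x ≡ 3 (mod 72).
Verify: 3 mod 9 = 3, 3 mod 18 = 3, 3 mod 8 = 3.

x ≡ 3 (mod 72).


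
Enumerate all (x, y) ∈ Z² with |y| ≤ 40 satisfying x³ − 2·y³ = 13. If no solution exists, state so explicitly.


The equation is x³ - 2y³ = 13. For fixed y, x³ = 2·y³ + 13, so a solution requires the RHS to be a perfect cube.
Strategy: iterate y from -40 to 40, compute RHS = 2·y³ + 13, and check whether it is a (positive or negative) perfect cube.
Check small values of y:
  y = 0: RHS = 13 is not a perfect cube.
  y = 1: RHS = 15 is not a perfect cube.
  y = -1: RHS = 11 is not a perfect cube.
  y = 2: RHS = 29 is not a perfect cube.
  y = -2: RHS = -3 is not a perfect cube.
  y = 3: RHS = 67 is not a perfect cube.
  y = -3: RHS = -41 is not a perfect cube.
Continuing the search up to |y| = 40 finds no solutions either.
No (x, y) in the scanned range satisfies the equation.

No integer solutions with |y| ≤ 40.


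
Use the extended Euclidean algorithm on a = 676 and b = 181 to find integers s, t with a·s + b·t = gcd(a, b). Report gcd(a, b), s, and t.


Euclidean algorithm on (676, 181) — divide until remainder is 0:
  676 = 3 · 181 + 133
  181 = 1 · 133 + 48
  133 = 2 · 48 + 37
  48 = 1 · 37 + 11
  37 = 3 · 11 + 4
  11 = 2 · 4 + 3
  4 = 1 · 3 + 1
  3 = 3 · 1 + 0
gcd(676, 181) = 1.
Track Bezout coefficients alongside the remainders: start with r₀ = 676 = a·1 + b·0 (s = 1, t = 0) and r₁ = 181 = a·0 + b·1 (s = 0, t = 1); each new remainder r_{k+1} = r_{k-1} − q_k·r_k inherits s_{k+1} = s_{k-1} − q_k·s_k, t_{k+1} = t_{k-1} − q_k·t_k, so r_k = a·s_k + b·t_k at every step:
  q = 3: r = 133, s = 1 − 3·0 = 1, t = 0 − 3·1 = -3  (check: 676·1 + 181·(-3) = 133)
  q = 1: r = 48, s = 0 − 1·1 = -1, t = 1 − 1·(-3) = 4  (check: 676·(-1) + 181·4 = 48)
  q = 2: r = 37, s = 1 − 2·(-1) = 3, t = -3 − 2·4 = -11  (check: 676·3 + 181·(-11) = 37)
  q = 1: r = 11, s = -1 − 1·3 = -4, t = 4 − 1·(-11) = 15  (check: 676·(-4) + 181·15 = 11)
  q = 3: r = 4, s = 3 − 3·(-4) = 15, t = -11 − 3·15 = -56  (check: 676·15 + 181·(-56) = 4)
  q = 2: r = 3, s = -4 − 2·15 = -34, t = 15 − 2·(-56) = 127  (check: 676·(-34) + 181·127 = 3)
  q = 1: r = 1, s = 15 − 1·(-34) = 49, t = -56 − 1·127 = -183  (check: 676·49 + 181·(-183) = 1)
The row with r = 1 (the gcd) gives the Bezout coefficients s = 49, t = -183.
Result: 676 · (49) + 181 · (-183) = 1.

gcd(676, 181) = 1; s = 49, t = -183 (check: 676·49 + 181·(-183) = 1).


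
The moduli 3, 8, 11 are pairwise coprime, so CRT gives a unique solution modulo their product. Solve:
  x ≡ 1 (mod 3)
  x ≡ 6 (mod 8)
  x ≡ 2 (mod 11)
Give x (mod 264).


Moduli 3, 8, 11 are pairwise coprime; by CRT there is a unique solution modulo M = 3 · 8 · 11 = 264.
Solve pairwise, accumulating the modulus:
  Start with x ≡ 1 (mod 3).
  Combine with x ≡ 6 (mod 8): since gcd(3, 8) = 1, we get a unique residue mod 24.
    Write x = 1 + 3·t and substitute into x ≡ 6 (mod 8): 3·t ≡ 6 − 1 = 5 (mod 8).
    The inverse of 3 mod 8 is 3 (since 3·3 = 9 = 1·8 + 1), so t ≡ 3·5 = 15 ≡ 7 (mod 8).
    Then x = 1 + 3·7 = 22, valid modulo lcm(3, 8) = 24: x ≡ 22 (mod 24).
  Combine with x ≡ 2 (mod 11): since gcd(24, 11) = 1, we get a unique residue mod 264.
    Write x = 22 + 24·t and substitute into x ≡ 2 (mod 11): 24·t ≡ 2 − 22 = -20 (mod 11).
    Reduce coefficients mod 11: 2·t ≡ 2 (mod 11).
    The inverse of 2 mod 11 is 6 (since 2·6 = 12 = 1·11 + 1), so t ≡ 6·2 = 12 ≡ 1 (mod 11).
    Then x = 22 + 24·1 = 46, valid modulo lcm(24, 11) = 264: x ≡ 46 (mod 264).
Verify: 46 mod 3 = 1 ✓, 46 mod 8 = 6 ✓, 46 mod 11 = 2 ✓.

x ≡ 46 (mod 264).


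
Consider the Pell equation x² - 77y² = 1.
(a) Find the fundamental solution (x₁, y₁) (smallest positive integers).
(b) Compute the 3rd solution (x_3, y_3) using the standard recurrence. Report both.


Step 1: Find the fundamental solution (x₁, y₁) of x² - 77y² = 1.
  Expand √77 as a continued fraction. a₀ = ⌊√77⌋ = 8; iterate m_{k+1} = d_k·a_k − m_k, d_{k+1} = (77 − m_{k+1}²)/d_k, a_{k+1} = ⌊(a₀ + m_{k+1})/d_{k+1}⌋ (starting m₀ = 0, d₀ = 1), with convergents p_k = a_k·p_{k-1} + p_{k-2}, q_k = a_k·q_{k-1} + q_{k-2} (p₋₁ = 1, q₋₁ = 0):
  k = 0: a₀ = 8; p₀/q₀ = 8/1; p₀² − 77·q₀² = 64 − 77 = -13.
  k = 1: m = 8, d = 13, a = ⌊(8 + 8)/13⌋ = 1; p/q = (1·8 + 1)/(1·1 + 0) = 9/1; p² − 77·q² = 81 − 77 = 4.
  k = 2: m = 5, d = 4, a = ⌊(8 + 5)/4⌋ = 3; p/q = (3·9 + 8)/(3·1 + 1) = 35/4; p² − 77·q² = 1225 − 1232 = -7.
  k = 3: m = 7, d = 7, a = ⌊(8 + 7)/7⌋ = 2; p/q = (2·35 + 9)/(2·4 + 1) = 79/9; p² − 77·q² = 6241 − 6237 = 4.
  k = 4: m = 7, d = 4, a = ⌊(8 + 7)/4⌋ = 3; p/q = (3·79 + 35)/(3·9 + 4) = 272/31; p² − 77·q² = 73984 − 73997 = -13.
  k = 5: m = 5, d = 13, a = ⌊(8 + 5)/13⌋ = 1; p/q = (1·272 + 79)/(1·31 + 9) = 351/40; p² − 77·q² = 123201 − 123200 = 1.
  The first convergent with p² − 77·q² = 1 gives the fundamental solution (x₁, y₁) = (351, 40).
Step 2: Apply the recurrence (x_{n+1}, y_{n+1}) = (x₁x_n + 77y₁y_n, x₁y_n + y₁x_n) repeatedly.
  From (x_1, y_1) = (351, 40): x_2 = 351·351 + 77·40·40 = 246401; y_2 = 351·40 + 40·351 = 28080.
  From (x_2, y_2) = (246401, 28080): x_3 = 351·246401 + 77·40·28080 = 172973151; y_3 = 351·28080 + 40·246401 = 19712120.
Step 3: Verify x_3² - 77·y_3² = 29919710966868801 - 29919710966868800 = 1 (should be 1). ✓

(x_1, y_1) = (351, 40); (x_3, y_3) = (172973151, 19712120).
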